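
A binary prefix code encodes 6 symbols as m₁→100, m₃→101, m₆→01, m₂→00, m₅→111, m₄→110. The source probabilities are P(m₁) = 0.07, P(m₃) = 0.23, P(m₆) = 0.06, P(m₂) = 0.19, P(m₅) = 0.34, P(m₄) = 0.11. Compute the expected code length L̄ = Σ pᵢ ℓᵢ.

2.75 bits/symbol

L̄ = Σ pᵢ·ℓᵢ = 0.07·3 + 0.23·3 + 0.06·2 + 0.19·2 + 0.34·3 + 0.11·3 = 2.75 bits/symbol.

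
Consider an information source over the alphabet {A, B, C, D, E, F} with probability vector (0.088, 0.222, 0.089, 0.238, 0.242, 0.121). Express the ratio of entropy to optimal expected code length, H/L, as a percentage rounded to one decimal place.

Entropy H = −Σ p log₂ p ≈ 2.4581 bits.
Huffman merges: 11/125+89/1000→177/1000; 121/1000+177/1000→149/500; 111/500+119/500→23/50; 121/500+149/500→27/50; 23/50+27/50→1. L = 99/40 ≈ 2.4750.
Efficiency = H/L = 2.4581/2.4750 = 99.3%.

99.3%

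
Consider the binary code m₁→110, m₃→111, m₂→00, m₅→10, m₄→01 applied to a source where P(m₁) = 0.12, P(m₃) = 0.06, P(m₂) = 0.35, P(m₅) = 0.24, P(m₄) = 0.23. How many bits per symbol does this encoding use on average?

2.18 bits/symbol

L̄ = Σ pᵢ·ℓᵢ = 0.12·3 + 0.06·3 + 0.35·2 + 0.24·2 + 0.23·2 = 2.18 bits/symbol.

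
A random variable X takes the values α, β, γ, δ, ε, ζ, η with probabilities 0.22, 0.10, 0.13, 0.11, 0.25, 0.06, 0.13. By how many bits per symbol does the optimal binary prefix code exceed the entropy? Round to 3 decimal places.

0.018 bits

Entropy H = −Σ p log₂ p ≈ 2.6719 bits.
Huffman merges: 3/50+1/10→4/25; 11/100+13/100→6/25; 13/100+4/25→29/100; 11/50+6/25→23/50; 1/4+29/100→27/50; 23/50+27/50→1. L = 269/100 ≈ 2.6900.
L − H = 2.6900 − 2.6719 = 0.018 bits.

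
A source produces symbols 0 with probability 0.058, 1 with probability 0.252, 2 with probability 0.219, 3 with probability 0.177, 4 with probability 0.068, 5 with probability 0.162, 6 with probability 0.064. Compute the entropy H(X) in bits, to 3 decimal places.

2.604 bits

H = −Σ pᵢ log₂ pᵢ.
−0.058·log₂(0.058) = 0.2383
−0.252·log₂(0.252) = 0.5011
−0.219·log₂(0.219) = 0.4798
−0.177·log₂(0.177) = 0.4422
−0.068·log₂(0.068) = 0.2637
−0.162·log₂(0.162) = 0.4254
−0.064·log₂(0.064) = 0.2538
Sum ≈ 2.6043 → 2.604 bits.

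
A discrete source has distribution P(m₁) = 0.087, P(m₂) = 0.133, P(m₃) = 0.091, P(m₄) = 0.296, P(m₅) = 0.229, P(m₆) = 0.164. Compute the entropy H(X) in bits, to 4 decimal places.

2.4429 bits

H = −Σ pᵢ log₂ pᵢ.
−0.087·log₂(0.087) = 0.3065
−0.133·log₂(0.133) = 0.3871
−0.091·log₂(0.091) = 0.3147
−0.296·log₂(0.296) = 0.5199
−0.229·log₂(0.229) = 0.4870
−0.164·log₂(0.164) = 0.4278
Sum ≈ 2.4429 → 2.4429 bits.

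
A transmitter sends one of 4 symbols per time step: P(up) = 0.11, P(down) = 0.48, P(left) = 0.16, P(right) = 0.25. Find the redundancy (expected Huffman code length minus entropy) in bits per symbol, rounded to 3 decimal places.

0.008 bits

Entropy H = −Σ p log₂ p ≈ 1.7816 bits.
Huffman merges: 11/100+4/25→27/100; 1/4+27/100→13/25; 12/25+13/25→1. L = 179/100 ≈ 1.7900.
L − H = 1.7900 − 1.7816 = 0.008 bits.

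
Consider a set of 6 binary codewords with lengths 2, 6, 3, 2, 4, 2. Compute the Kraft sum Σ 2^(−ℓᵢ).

0.953125

With common denominator 2^6 = 64: Σ 2^(−ℓᵢ) = 16/64 + 1/64 + 8/64 + 16/64 + 4/64 + 16/64 = 61/64 = 0.953125.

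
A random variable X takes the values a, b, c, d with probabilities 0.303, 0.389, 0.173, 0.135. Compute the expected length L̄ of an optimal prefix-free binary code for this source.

1.919 bits/symbol

Repeatedly combine the two least-probable nodes; the expected code length is the sum of the merged weights.
merge 27/200 + 173/1000 → 77/250
merge 303/1000 + 77/250 → 611/1000
merge 389/1000 + 611/1000 → 1
L = 77/250 + 611/1000 + 1 = 1919/1000 = 1.919 bits/symbol.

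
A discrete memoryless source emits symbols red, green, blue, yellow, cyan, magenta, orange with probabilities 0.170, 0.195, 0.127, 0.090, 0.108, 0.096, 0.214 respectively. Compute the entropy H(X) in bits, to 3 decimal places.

2.733 bits

H = −Σ pᵢ log₂ pᵢ.
−0.170·log₂(0.170) = 0.4346
−0.195·log₂(0.195) = 0.4599
−0.127·log₂(0.127) = 0.3781
−0.090·log₂(0.090) = 0.3127
−0.108·log₂(0.108) = 0.3468
−0.096·log₂(0.096) = 0.3246
−0.214·log₂(0.214) = 0.4760
Sum ≈ 2.7326 → 2.733 bits.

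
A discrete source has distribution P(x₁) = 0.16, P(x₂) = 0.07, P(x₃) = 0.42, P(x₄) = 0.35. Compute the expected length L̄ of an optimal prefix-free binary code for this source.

Repeatedly combine the two least-probable nodes; the expected code length is the sum of the merged weights.
merge 7/100 + 4/25 → 23/100
merge 23/100 + 7/20 → 29/50
merge 21/50 + 29/50 → 1
L = 23/100 + 29/50 + 1 = 181/100 = 1.81 bits/symbol.

1.81 bits/symbol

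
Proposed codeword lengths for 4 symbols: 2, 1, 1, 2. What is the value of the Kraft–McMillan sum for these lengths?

1.5

With common denominator 2^2 = 4: Σ 2^(−ℓᵢ) = 1/4 + 2/4 + 2/4 + 1/4 = 6/4 = 1.5.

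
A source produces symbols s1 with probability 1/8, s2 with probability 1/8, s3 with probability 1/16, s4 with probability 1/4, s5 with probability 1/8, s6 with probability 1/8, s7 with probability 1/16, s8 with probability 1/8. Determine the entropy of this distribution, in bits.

Each probability is a power of 1/2, so log₂(1/p) is an integer.
H = Σ p·log₂(1/p) = 1/8·3 + 1/8·3 + 1/16·4 + 1/4·2 + 1/8·3 + 1/8·3 + 1/16·4 + 1/8·3 = 2.875 bits.

2.875 bits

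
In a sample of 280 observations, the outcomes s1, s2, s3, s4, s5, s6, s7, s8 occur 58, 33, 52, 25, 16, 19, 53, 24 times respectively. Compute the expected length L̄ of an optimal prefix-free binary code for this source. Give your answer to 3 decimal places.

Probabilities are the counts divided by 280.
Repeatedly combine the two least-probable nodes; the expected code length is the sum of the merged weights.
merge 2/35 + 19/280 → 1/8
merge 3/35 + 5/56 → 7/40
merge 33/280 + 1/8 → 17/70
merge 7/40 + 13/70 → 101/280
merge 53/280 + 29/140 → 111/280
merge 17/70 + 101/280 → 169/280
merge 111/280 + 169/280 → 1
L = 1/8 + 7/40 + 17/70 + 101/280 + 111/280 + 169/280 + 1 = 813/280 ≈ 2.904 bits/symbol.

2.904 bits/symbol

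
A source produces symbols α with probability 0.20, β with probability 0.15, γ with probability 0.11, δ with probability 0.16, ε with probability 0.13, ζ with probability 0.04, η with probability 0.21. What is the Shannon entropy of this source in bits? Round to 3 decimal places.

H = −Σ pᵢ log₂ pᵢ.
−0.20·log₂(0.20) = 0.4644
−0.15·log₂(0.15) = 0.4105
−0.11·log₂(0.11) = 0.3503
−0.16·log₂(0.16) = 0.4230
−0.13·log₂(0.13) = 0.3826
−0.04·log₂(0.04) = 0.1858
−0.21·log₂(0.21) = 0.4728
Sum ≈ 2.6895 → 2.689 bits.

2.689 bits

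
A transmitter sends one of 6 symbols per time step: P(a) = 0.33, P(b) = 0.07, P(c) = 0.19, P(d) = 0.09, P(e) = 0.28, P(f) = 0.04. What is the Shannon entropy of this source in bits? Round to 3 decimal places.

H = −Σ pᵢ log₂ pᵢ.
−0.33·log₂(0.33) = 0.5278
−0.07·log₂(0.07) = 0.2686
−0.19·log₂(0.19) = 0.4552
−0.09·log₂(0.09) = 0.3127
−0.28·log₂(0.28) = 0.5142
−0.04·log₂(0.04) = 0.1858
Sum ≈ 2.2642 → 2.264 bits.

2.264 bits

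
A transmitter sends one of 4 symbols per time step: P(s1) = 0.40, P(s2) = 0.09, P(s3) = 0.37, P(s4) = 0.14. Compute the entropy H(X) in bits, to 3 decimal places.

1.769 bits

H = −Σ pᵢ log₂ pᵢ.
−0.40·log₂(0.40) = 0.5288
−0.09·log₂(0.09) = 0.3127
−0.37·log₂(0.37) = 0.5307
−0.14·log₂(0.14) = 0.3971
Sum ≈ 1.7693 → 1.769 bits.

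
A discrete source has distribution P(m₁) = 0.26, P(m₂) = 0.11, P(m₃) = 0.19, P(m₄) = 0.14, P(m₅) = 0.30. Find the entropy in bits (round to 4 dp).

2.2290 bits

H = −Σ pᵢ log₂ pᵢ.
−0.26·log₂(0.26) = 0.5053
−0.11·log₂(0.11) = 0.3503
−0.19·log₂(0.19) = 0.4552
−0.14·log₂(0.14) = 0.3971
−0.30·log₂(0.30) = 0.5211
Sum ≈ 2.2290 → 2.2290 bits.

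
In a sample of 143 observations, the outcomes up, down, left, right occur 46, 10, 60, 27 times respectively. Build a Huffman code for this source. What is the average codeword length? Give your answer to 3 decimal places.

1.839 bits/symbol

Probabilities are the counts divided by 143.
Repeatedly combine the two least-probable nodes; the expected code length is the sum of the merged weights.
merge 10/143 + 27/143 → 37/143
merge 37/143 + 46/143 → 83/143
merge 60/143 + 83/143 → 1
L = 37/143 + 83/143 + 1 = 263/143 ≈ 1.839 bits/symbol.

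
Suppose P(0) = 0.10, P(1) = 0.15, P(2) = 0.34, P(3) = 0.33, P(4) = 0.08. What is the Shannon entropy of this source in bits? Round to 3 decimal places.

H = −Σ pᵢ log₂ pᵢ.
−0.10·log₂(0.10) = 0.3322
−0.15·log₂(0.15) = 0.4105
−0.34·log₂(0.34) = 0.5292
−0.33·log₂(0.33) = 0.5278
−0.08·log₂(0.08) = 0.2915
Sum ≈ 2.0912 → 2.091 bits.

2.091 bits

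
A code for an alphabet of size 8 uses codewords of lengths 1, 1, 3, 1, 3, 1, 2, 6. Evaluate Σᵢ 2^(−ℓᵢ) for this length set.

2.515625

With common denominator 2^6 = 64: Σ 2^(−ℓᵢ) = 32/64 + 32/64 + 8/64 + 32/64 + 8/64 + 32/64 + 16/64 + 1/64 = 161/64 = 2.515625.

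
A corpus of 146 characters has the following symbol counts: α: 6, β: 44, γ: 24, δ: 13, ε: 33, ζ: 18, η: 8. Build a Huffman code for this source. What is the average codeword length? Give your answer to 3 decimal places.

Probabilities are the counts divided by 146.
Repeatedly combine the two least-probable nodes; the expected code length is the sum of the merged weights.
merge 3/73 + 4/73 → 7/73
merge 13/146 + 7/73 → 27/146
merge 9/73 + 12/73 → 21/73
merge 27/146 + 33/146 → 30/73
merge 21/73 + 22/73 → 43/73
merge 30/73 + 43/73 → 1
L = 7/73 + 27/146 + 21/73 + 30/73 + 43/73 + 1 = 375/146 ≈ 2.568 bits/symbol.

2.568 bits/symbol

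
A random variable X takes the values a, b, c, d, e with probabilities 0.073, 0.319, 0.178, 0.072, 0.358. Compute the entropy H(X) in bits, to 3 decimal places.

H = −Σ pᵢ log₂ pᵢ.
−0.073·log₂(0.073) = 0.2756
−0.319·log₂(0.319) = 0.5258
−0.178·log₂(0.178) = 0.4432
−0.072·log₂(0.072) = 0.2733
−0.358·log₂(0.358) = 0.5305
Sum ≈ 2.0486 → 2.049 bits.

2.049 bits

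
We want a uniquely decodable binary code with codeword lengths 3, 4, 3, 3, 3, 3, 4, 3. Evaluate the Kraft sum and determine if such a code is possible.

0.875; yes

With common denominator 2^4 = 16: Σ 2^(−ℓᵢ) = 2/16 + 1/16 + 2/16 + 2/16 + 2/16 + 2/16 + 1/16 + 2/16 = 14/16 = 0.875.
Kraft's inequality requires Σ ≤ 1; here Σ = 0.875 ≤ 1, so such a prefix code exists.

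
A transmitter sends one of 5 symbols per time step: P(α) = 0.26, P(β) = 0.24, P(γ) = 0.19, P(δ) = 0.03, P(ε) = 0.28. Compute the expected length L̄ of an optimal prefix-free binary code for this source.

2.22 bits/symbol

Repeatedly combine the two least-probable nodes; the expected code length is the sum of the merged weights.
merge 3/100 + 19/100 → 11/50
merge 11/50 + 6/25 → 23/50
merge 13/50 + 7/25 → 27/50
merge 23/50 + 27/50 → 1
L = 11/50 + 23/50 + 27/50 + 1 = 111/50 = 2.22 bits/symbol.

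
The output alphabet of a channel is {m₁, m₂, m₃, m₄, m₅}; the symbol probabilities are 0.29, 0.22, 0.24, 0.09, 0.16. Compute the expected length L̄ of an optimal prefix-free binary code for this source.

2.25 bits/symbol

Repeatedly combine the two least-probable nodes; the expected code length is the sum of the merged weights.
merge 9/100 + 4/25 → 1/4
merge 11/50 + 6/25 → 23/50
merge 1/4 + 29/100 → 27/50
merge 23/50 + 27/50 → 1
L = 1/4 + 23/50 + 27/50 + 1 = 9/4 = 2.25 bits/symbol.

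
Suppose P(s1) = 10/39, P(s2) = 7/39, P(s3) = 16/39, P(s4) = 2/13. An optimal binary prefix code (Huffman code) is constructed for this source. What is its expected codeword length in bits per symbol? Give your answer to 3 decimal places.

Repeatedly combine the two least-probable nodes; the expected code length is the sum of the merged weights.
merge 2/13 + 7/39 → 1/3
merge 10/39 + 1/3 → 23/39
merge 16/39 + 23/39 → 1
L = 1/3 + 23/39 + 1 = 25/13 ≈ 1.923 bits/symbol.

1.923 bits/symbol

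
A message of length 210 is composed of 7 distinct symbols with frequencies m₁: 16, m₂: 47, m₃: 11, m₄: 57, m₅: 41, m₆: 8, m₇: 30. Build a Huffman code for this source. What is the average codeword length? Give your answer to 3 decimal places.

2.567 bits/symbol

Probabilities are the counts divided by 210.
Repeatedly combine the two least-probable nodes; the expected code length is the sum of the merged weights.
merge 4/105 + 11/210 → 19/210
merge 8/105 + 19/210 → 1/6
merge 1/7 + 1/6 → 13/42
merge 41/210 + 47/210 → 44/105
merge 19/70 + 13/42 → 61/105
merge 44/105 + 61/105 → 1
L = 19/210 + 1/6 + 13/42 + 44/105 + 61/105 + 1 = 77/30 ≈ 2.567 bits/symbol.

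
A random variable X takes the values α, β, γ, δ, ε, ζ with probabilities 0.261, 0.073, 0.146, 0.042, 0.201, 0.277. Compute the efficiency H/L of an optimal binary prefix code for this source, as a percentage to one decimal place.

Entropy H = −Σ p log₂ p ≈ 2.3571 bits.
Huffman merges: 21/500+73/1000→23/200; 23/200+73/500→261/1000; 201/1000+261/1000→231/500; 261/1000+277/1000→269/500; 231/500+269/500→1. L = 297/125 ≈ 2.3760.
Efficiency = H/L = 2.3571/2.3760 = 99.2%.

99.2%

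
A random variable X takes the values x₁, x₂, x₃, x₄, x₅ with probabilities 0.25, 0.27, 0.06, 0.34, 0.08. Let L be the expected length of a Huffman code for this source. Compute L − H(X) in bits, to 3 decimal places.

0.066 bits

Entropy H = −Σ p log₂ p ≈ 2.0742 bits.
Huffman merges: 3/50+2/25→7/50; 7/50+1/4→39/100; 27/100+17/50→61/100; 39/100+61/100→1. L = 107/50 ≈ 2.1400.
L − H = 2.1400 − 2.0742 = 0.066 bits.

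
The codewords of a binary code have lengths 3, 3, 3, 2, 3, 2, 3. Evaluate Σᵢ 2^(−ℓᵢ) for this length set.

With common denominator 2^3 = 8: Σ 2^(−ℓᵢ) = 1/8 + 1/8 + 1/8 + 2/8 + 1/8 + 2/8 + 1/8 = 9/8 = 1.125.

1.125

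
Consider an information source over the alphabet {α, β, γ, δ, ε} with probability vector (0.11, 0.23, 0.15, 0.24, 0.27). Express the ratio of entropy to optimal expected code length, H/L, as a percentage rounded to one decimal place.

Entropy H = −Σ p log₂ p ≈ 2.2527 bits.
Huffman merges: 11/100+3/20→13/50; 23/100+6/25→47/100; 13/50+27/100→53/100; 47/100+53/100→1. L = 113/50 ≈ 2.2600.
Efficiency = H/L = 2.2527/2.2600 = 99.7%.

99.7%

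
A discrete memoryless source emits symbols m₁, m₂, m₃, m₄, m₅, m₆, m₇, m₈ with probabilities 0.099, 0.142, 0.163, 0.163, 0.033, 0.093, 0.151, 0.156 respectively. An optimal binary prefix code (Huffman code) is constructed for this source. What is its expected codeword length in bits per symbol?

Repeatedly combine the two least-probable nodes; the expected code length is the sum of the merged weights.
merge 33/1000 + 93/1000 → 63/500
merge 99/1000 + 63/500 → 9/40
merge 71/500 + 151/1000 → 293/1000
merge 39/250 + 163/1000 → 319/1000
merge 163/1000 + 9/40 → 97/250
merge 293/1000 + 319/1000 → 153/250
merge 97/250 + 153/250 → 1
L = 63/500 + 9/40 + 293/1000 + 319/1000 + 97/250 + 153/250 + 1 = 2963/1000 = 2.963 bits/symbol.

2.963 bits/symbol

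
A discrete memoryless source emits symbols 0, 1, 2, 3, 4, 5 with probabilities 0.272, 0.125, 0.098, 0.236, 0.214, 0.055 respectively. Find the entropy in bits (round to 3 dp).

2.412 bits

H = −Σ pᵢ log₂ pᵢ.
−0.272·log₂(0.272) = 0.5109
−0.125·log₂(0.125) = 0.3750
−0.098·log₂(0.098) = 0.3284
−0.236·log₂(0.236) = 0.4916
−0.214·log₂(0.214) = 0.4760
−0.055·log₂(0.055) = 0.2301
Sum ≈ 2.4121 → 2.412 bits.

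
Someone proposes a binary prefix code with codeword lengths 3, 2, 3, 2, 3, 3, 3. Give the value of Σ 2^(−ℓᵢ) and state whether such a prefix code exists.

1.125; no

With common denominator 2^3 = 8: Σ 2^(−ℓᵢ) = 1/8 + 2/8 + 1/8 + 2/8 + 1/8 + 1/8 + 1/8 = 9/8 = 1.125.
Kraft's inequality requires Σ ≤ 1; here Σ = 1.125 > 1, so no such prefix code exists.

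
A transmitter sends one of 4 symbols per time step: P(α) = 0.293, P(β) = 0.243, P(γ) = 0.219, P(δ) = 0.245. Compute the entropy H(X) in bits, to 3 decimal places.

H = −Σ pᵢ log₂ pᵢ.
−0.293·log₂(0.293) = 0.5189
−0.243·log₂(0.243) = 0.4960
−0.219·log₂(0.219) = 0.4798
−0.245·log₂(0.245) = 0.4971
Sum ≈ 1.9918 → 1.992 bits.

1.992 bits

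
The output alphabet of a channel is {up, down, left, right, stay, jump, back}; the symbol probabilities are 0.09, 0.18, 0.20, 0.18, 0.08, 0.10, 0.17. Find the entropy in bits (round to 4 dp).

H = −Σ pᵢ log₂ pᵢ.
−0.09·log₂(0.09) = 0.3127
−0.18·log₂(0.18) = 0.4453
−0.20·log₂(0.20) = 0.4644
−0.18·log₂(0.18) = 0.4453
−0.08·log₂(0.08) = 0.2915
−0.10·log₂(0.10) = 0.3322
−0.17·log₂(0.17) = 0.4346
Sum ≈ 2.7259 → 2.7259 bits.

2.7259 bits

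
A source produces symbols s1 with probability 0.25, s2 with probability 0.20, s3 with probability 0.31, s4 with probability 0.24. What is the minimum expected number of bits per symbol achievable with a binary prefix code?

Repeatedly combine the two least-probable nodes; the expected code length is the sum of the merged weights.
merge 1/5 + 6/25 → 11/25
merge 1/4 + 31/100 → 14/25
merge 11/25 + 14/25 → 1
L = 11/25 + 14/25 + 1 = 2 bits/symbol.

2 bits/symbol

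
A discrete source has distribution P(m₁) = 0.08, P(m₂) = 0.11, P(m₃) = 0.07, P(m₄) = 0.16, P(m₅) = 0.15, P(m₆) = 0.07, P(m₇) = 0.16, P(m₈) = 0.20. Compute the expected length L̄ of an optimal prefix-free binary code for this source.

Repeatedly combine the two least-probable nodes; the expected code length is the sum of the merged weights.
merge 7/100 + 7/100 → 7/50
merge 2/25 + 11/100 → 19/100
merge 7/50 + 3/20 → 29/100
merge 4/25 + 4/25 → 8/25
merge 19/100 + 1/5 → 39/100
merge 29/100 + 8/25 → 61/100
merge 39/100 + 61/100 → 1
L = 7/50 + 19/100 + 29/100 + 8/25 + 39/100 + 61/100 + 1 = 147/50 = 2.94 bits/symbol.

2.94 bits/symbol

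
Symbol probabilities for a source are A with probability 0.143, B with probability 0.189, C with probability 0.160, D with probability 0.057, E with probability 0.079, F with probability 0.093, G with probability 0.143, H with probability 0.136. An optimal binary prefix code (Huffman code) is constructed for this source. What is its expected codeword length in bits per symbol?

2.947 bits/symbol

Repeatedly combine the two least-probable nodes; the expected code length is the sum of the merged weights.
merge 57/1000 + 79/1000 → 17/125
merge 93/1000 + 17/125 → 229/1000
merge 17/125 + 143/1000 → 279/1000
merge 143/1000 + 4/25 → 303/1000
merge 189/1000 + 229/1000 → 209/500
merge 279/1000 + 303/1000 → 291/500
merge 209/500 + 291/500 → 1
L = 17/125 + 229/1000 + 279/1000 + 303/1000 + 209/500 + 291/500 + 1 = 2947/1000 = 2.947 bits/symbol.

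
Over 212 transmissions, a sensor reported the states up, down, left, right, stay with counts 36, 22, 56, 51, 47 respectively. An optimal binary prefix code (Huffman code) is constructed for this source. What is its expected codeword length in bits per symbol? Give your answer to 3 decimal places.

Probabilities are the counts divided by 212.
Repeatedly combine the two least-probable nodes; the expected code length is the sum of the merged weights.
merge 11/106 + 9/53 → 29/106
merge 47/212 + 51/212 → 49/106
merge 14/53 + 29/106 → 57/106
merge 49/106 + 57/106 → 1
L = 29/106 + 49/106 + 57/106 + 1 = 241/106 ≈ 2.274 bits/symbol.

2.274 bits/symbol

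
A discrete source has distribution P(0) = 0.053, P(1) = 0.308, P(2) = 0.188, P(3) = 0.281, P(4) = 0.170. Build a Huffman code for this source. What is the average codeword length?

2.223 bits/symbol

Repeatedly combine the two least-probable nodes; the expected code length is the sum of the merged weights.
merge 53/1000 + 17/100 → 223/1000
merge 47/250 + 223/1000 → 411/1000
merge 281/1000 + 77/250 → 589/1000
merge 411/1000 + 589/1000 → 1
L = 223/1000 + 411/1000 + 589/1000 + 1 = 2223/1000 = 2.223 bits/symbol.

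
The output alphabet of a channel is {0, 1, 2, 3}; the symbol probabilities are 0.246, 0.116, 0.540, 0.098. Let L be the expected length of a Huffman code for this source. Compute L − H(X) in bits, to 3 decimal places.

0.007 bits

Entropy H = −Σ p log₂ p ≈ 1.6667 bits.
Huffman merges: 49/500+29/250→107/500; 107/500+123/500→23/50; 23/50+27/50→1. L = 837/500 ≈ 1.6740.
L − H = 1.6740 − 1.6667 = 0.007 bits.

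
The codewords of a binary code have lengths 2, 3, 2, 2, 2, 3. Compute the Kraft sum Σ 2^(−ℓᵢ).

1.25

With common denominator 2^3 = 8: Σ 2^(−ℓᵢ) = 2/8 + 1/8 + 2/8 + 2/8 + 2/8 + 1/8 = 10/8 = 1.25.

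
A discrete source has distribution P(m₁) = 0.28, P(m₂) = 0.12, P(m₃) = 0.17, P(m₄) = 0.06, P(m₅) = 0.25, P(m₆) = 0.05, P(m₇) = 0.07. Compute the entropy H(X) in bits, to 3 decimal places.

H = −Σ pᵢ log₂ pᵢ.
−0.28·log₂(0.28) = 0.5142
−0.12·log₂(0.12) = 0.3671
−0.17·log₂(0.17) = 0.4346
−0.06·log₂(0.06) = 0.2435
−0.25·log₂(0.25) = 0.5000
−0.05·log₂(0.05) = 0.2161
−0.07·log₂(0.07) = 0.2686
Sum ≈ 2.5441 → 2.544 bits.

2.544 bits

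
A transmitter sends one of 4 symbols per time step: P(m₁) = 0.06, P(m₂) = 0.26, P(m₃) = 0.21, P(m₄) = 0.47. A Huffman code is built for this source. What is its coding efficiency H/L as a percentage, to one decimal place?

96.3%

Entropy H = −Σ p log₂ p ≈ 1.7336 bits.
Huffman merges: 3/50+21/100→27/100; 13/50+27/100→53/100; 47/100+53/100→1. L = 9/5 ≈ 1.8000.
Efficiency = H/L = 1.7336/1.8000 = 96.3%.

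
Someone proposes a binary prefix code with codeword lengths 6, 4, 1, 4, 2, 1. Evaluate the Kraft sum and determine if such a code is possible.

With common denominator 2^6 = 64: Σ 2^(−ℓᵢ) = 1/64 + 4/64 + 32/64 + 4/64 + 16/64 + 32/64 = 89/64 = 1.390625.
Kraft's inequality requires Σ ≤ 1; here Σ = 1.390625 > 1, so no such prefix code exists.

1.390625; no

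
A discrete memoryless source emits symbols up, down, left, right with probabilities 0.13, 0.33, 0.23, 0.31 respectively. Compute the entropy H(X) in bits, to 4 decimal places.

1.9219 bits

H = −Σ pᵢ log₂ pᵢ.
−0.13·log₂(0.13) = 0.3826
−0.33·log₂(0.33) = 0.5278
−0.23·log₂(0.23) = 0.4877
−0.31·log₂(0.31) = 0.5238
Sum ≈ 1.9219 → 1.9219 bits.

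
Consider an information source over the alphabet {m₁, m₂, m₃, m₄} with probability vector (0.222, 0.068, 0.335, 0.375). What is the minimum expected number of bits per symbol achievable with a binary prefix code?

Repeatedly combine the two least-probable nodes; the expected code length is the sum of the merged weights.
merge 17/250 + 111/500 → 29/100
merge 29/100 + 67/200 → 5/8
merge 3/8 + 5/8 → 1
L = 29/100 + 5/8 + 1 = 383/200 = 1.915 bits/symbol.

1.915 bits/symbol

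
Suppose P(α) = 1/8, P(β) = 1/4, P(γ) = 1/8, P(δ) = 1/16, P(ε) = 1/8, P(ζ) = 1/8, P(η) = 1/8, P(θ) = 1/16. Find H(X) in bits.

Each probability is a power of 1/2, so log₂(1/p) is an integer.
H = Σ p·log₂(1/p) = 1/8·3 + 1/4·2 + 1/8·3 + 1/16·4 + 1/8·3 + 1/8·3 + 1/8·3 + 1/16·4 = 2.875 bits.

2.875 bits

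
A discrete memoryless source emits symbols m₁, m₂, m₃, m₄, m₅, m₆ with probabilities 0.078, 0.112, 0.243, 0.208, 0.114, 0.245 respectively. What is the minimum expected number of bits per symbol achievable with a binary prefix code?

Repeatedly combine the two least-probable nodes; the expected code length is the sum of the merged weights.
merge 39/500 + 14/125 → 19/100
merge 57/500 + 19/100 → 38/125
merge 26/125 + 243/1000 → 451/1000
merge 49/200 + 38/125 → 549/1000
merge 451/1000 + 549/1000 → 1
L = 19/100 + 38/125 + 451/1000 + 549/1000 + 1 = 1247/500 = 2.494 bits/symbol.

2.494 bits/symbol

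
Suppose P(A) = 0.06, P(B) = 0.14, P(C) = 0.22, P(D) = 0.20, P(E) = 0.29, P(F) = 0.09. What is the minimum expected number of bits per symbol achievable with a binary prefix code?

Repeatedly combine the two least-probable nodes; the expected code length is the sum of the merged weights.
merge 3/50 + 9/100 → 3/20
merge 7/50 + 3/20 → 29/100
merge 1/5 + 11/50 → 21/50
merge 29/100 + 29/100 → 29/50
merge 21/50 + 29/50 → 1
L = 3/20 + 29/100 + 21/50 + 29/50 + 1 = 61/25 = 2.44 bits/symbol.

2.44 bits/symbol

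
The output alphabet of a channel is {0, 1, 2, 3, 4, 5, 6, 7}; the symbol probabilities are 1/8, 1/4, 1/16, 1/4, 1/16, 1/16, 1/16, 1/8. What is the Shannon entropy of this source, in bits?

2.75 bits

Each probability is a power of 1/2, so log₂(1/p) is an integer.
H = Σ p·log₂(1/p) = 1/8·3 + 1/4·2 + 1/16·4 + 1/4·2 + 1/16·4 + 1/16·4 + 1/16·4 + 1/8·3 = 2.75 bits.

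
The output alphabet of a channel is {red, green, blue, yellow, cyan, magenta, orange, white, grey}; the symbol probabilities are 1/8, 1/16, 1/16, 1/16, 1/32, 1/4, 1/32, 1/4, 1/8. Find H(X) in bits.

2.8125 bits

Each probability is a power of 1/2, so log₂(1/p) is an integer.
H = Σ p·log₂(1/p) = 1/8·3 + 1/16·4 + 1/16·4 + 1/16·4 + 1/32·5 + 1/4·2 + 1/32·5 + 1/4·2 + 1/8·3 = 2.8125 bits.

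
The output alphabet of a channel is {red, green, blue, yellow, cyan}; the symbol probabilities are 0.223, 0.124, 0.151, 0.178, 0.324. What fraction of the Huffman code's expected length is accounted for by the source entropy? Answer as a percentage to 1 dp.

98.4%

Entropy H = −Σ p log₂ p ≈ 2.2381 bits.
Huffman merges: 31/250+151/1000→11/40; 89/500+223/1000→401/1000; 11/40+81/250→599/1000; 401/1000+599/1000→1. L = 91/40 ≈ 2.2750.
Efficiency = H/L = 2.2381/2.2750 = 98.4%.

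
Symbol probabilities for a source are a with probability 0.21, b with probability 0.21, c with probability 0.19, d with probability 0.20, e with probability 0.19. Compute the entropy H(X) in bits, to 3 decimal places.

H = −Σ pᵢ log₂ pᵢ.
−0.21·log₂(0.21) = 0.4728
−0.21·log₂(0.21) = 0.4728
−0.19·log₂(0.19) = 0.4552
−0.20·log₂(0.20) = 0.4644
−0.19·log₂(0.19) = 0.4552
Sum ≈ 2.3205 → 2.320 bits.

2.320 bits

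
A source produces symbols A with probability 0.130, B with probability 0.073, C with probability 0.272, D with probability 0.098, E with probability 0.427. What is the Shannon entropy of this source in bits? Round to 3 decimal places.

2.022 bits

H = −Σ pᵢ log₂ pᵢ.
−0.130·log₂(0.130) = 0.3826
−0.073·log₂(0.073) = 0.2756
−0.272·log₂(0.272) = 0.5109
−0.098·log₂(0.098) = 0.3284
−0.427·log₂(0.427) = 0.5242
Sum ≈ 2.0218 → 2.022 bits.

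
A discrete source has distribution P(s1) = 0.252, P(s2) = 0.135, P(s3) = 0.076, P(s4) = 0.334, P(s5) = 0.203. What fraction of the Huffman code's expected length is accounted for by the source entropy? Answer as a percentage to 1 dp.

98.1%

Entropy H = −Σ p log₂ p ≈ 2.1691 bits.
Huffman merges: 19/250+27/200→211/1000; 203/1000+211/1000→207/500; 63/250+167/500→293/500; 207/500+293/500→1. L = 2211/1000 ≈ 2.2110.
Efficiency = H/L = 2.1691/2.2110 = 98.1%.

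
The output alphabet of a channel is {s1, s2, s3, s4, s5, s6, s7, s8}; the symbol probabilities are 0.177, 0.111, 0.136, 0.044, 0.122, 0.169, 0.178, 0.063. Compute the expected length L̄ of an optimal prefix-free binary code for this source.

Repeatedly combine the two least-probable nodes; the expected code length is the sum of the merged weights.
merge 11/250 + 63/1000 → 107/1000
merge 107/1000 + 111/1000 → 109/500
merge 61/500 + 17/125 → 129/500
merge 169/1000 + 177/1000 → 173/500
merge 89/500 + 109/500 → 99/250
merge 129/500 + 173/500 → 151/250
merge 99/250 + 151/250 → 1
L = 107/1000 + 109/500 + 129/500 + 173/500 + 99/250 + 151/250 + 1 = 2929/1000 = 2.929 bits/symbol.

2.929 bits/symbol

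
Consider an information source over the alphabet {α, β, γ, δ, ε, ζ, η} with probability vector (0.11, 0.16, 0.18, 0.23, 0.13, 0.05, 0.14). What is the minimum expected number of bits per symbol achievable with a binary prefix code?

2.75 bits/symbol

Repeatedly combine the two least-probable nodes; the expected code length is the sum of the merged weights.
merge 1/20 + 11/100 → 4/25
merge 13/100 + 7/50 → 27/100
merge 4/25 + 4/25 → 8/25
merge 9/50 + 23/100 → 41/100
merge 27/100 + 8/25 → 59/100
merge 41/100 + 59/100 → 1
L = 4/25 + 27/100 + 8/25 + 41/100 + 59/100 + 1 = 11/4 = 2.75 bits/symbol.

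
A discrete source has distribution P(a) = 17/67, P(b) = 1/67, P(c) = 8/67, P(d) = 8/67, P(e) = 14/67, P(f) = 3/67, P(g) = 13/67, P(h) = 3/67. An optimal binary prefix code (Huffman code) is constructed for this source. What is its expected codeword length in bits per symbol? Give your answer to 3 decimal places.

Repeatedly combine the two least-probable nodes; the expected code length is the sum of the merged weights.
merge 1/67 + 3/67 → 4/67
merge 3/67 + 4/67 → 7/67
merge 7/67 + 8/67 → 15/67
merge 8/67 + 13/67 → 21/67
merge 14/67 + 15/67 → 29/67
merge 17/67 + 21/67 → 38/67
merge 29/67 + 38/67 → 1
L = 4/67 + 7/67 + 15/67 + 21/67 + 29/67 + 38/67 + 1 = 181/67 ≈ 2.701 bits/symbol.

2.701 bits/symbol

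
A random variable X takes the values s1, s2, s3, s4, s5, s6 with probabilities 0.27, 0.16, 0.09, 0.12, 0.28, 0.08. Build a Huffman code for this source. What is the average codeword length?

Repeatedly combine the two least-probable nodes; the expected code length is the sum of the merged weights.
merge 2/25 + 9/100 → 17/100
merge 3/25 + 4/25 → 7/25
merge 17/100 + 27/100 → 11/25
merge 7/25 + 7/25 → 14/25
merge 11/25 + 14/25 → 1
L = 17/100 + 7/25 + 11/25 + 14/25 + 1 = 49/20 = 2.45 bits/symbol.

2.45 bits/symbol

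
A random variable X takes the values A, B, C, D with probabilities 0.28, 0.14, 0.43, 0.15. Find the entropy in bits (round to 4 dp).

H = −Σ pᵢ log₂ pᵢ.
−0.28·log₂(0.28) = 0.5142
−0.14·log₂(0.14) = 0.3971
−0.43·log₂(0.43) = 0.5236
−0.15·log₂(0.15) = 0.4105
Sum ≈ 1.8454 → 1.8454 bits.

1.8454 bits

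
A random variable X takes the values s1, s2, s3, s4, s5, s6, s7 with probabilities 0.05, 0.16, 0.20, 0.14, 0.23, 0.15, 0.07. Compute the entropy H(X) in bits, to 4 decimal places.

H = −Σ pᵢ log₂ pᵢ.
−0.05·log₂(0.05) = 0.2161
−0.16·log₂(0.16) = 0.4230
−0.20·log₂(0.20) = 0.4644
−0.14·log₂(0.14) = 0.3971
−0.23·log₂(0.23) = 0.4877
−0.15·log₂(0.15) = 0.4105
−0.07·log₂(0.07) = 0.2686
Sum ≈ 2.6674 → 2.6674 bits.

2.6674 bits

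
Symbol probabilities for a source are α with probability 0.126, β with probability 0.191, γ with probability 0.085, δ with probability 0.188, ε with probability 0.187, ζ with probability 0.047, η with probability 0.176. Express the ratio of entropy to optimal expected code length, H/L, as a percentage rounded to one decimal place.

97.7%

Entropy H = −Σ p log₂ p ≈ 2.6891 bits.
Huffman merges: 47/1000+17/200→33/250; 63/500+33/250→129/500; 22/125+187/1000→363/1000; 47/250+191/1000→379/1000; 129/500+363/1000→621/1000; 379/1000+621/1000→1. L = 2753/1000 ≈ 2.7530.
Efficiency = H/L = 2.6891/2.7530 = 97.7%.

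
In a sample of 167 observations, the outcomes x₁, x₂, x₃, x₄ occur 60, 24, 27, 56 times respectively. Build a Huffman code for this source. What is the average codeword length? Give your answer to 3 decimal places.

Probabilities are the counts divided by 167.
Repeatedly combine the two least-probable nodes; the expected code length is the sum of the merged weights.
merge 24/167 + 27/167 → 51/167
merge 51/167 + 56/167 → 107/167
merge 60/167 + 107/167 → 1
L = 51/167 + 107/167 + 1 = 325/167 ≈ 1.946 bits/symbol.

1.946 bits/symbol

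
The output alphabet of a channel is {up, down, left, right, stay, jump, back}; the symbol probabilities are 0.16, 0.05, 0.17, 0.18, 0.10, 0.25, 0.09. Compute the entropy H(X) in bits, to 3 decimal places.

H = −Σ pᵢ log₂ pᵢ.
−0.16·log₂(0.16) = 0.4230
−0.05·log₂(0.05) = 0.2161
−0.17·log₂(0.17) = 0.4346
−0.18·log₂(0.18) = 0.4453
−0.10·log₂(0.10) = 0.3322
−0.25·log₂(0.25) = 0.5000
−0.09·log₂(0.09) = 0.3127
Sum ≈ 2.6639 → 2.664 bits.

2.664 bits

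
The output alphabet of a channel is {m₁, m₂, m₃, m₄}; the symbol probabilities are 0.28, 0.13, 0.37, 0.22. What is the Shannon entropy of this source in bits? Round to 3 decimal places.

1.908 bits

H = −Σ pᵢ log₂ pᵢ.
−0.28·log₂(0.28) = 0.5142
−0.13·log₂(0.13) = 0.3826
−0.37·log₂(0.37) = 0.5307
−0.22·log₂(0.22) = 0.4806
Sum ≈ 1.9082 → 1.908 bits.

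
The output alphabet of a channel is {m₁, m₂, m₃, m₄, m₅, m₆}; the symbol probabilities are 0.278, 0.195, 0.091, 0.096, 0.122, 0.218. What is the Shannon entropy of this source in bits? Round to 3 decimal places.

2.462 bits

H = −Σ pᵢ log₂ pᵢ.
−0.278·log₂(0.278) = 0.5134
−0.195·log₂(0.195) = 0.4599
−0.091·log₂(0.091) = 0.3147
−0.096·log₂(0.096) = 0.3246
−0.122·log₂(0.122) = 0.3703
−0.218·log₂(0.218) = 0.4791
Sum ≈ 2.4619 → 2.462 bits.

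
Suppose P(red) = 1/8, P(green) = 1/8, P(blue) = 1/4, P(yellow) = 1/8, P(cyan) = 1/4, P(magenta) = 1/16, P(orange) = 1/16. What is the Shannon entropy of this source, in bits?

2.625 bits

Each probability is a power of 1/2, so log₂(1/p) is an integer.
H = Σ p·log₂(1/p) = 1/8·3 + 1/8·3 + 1/4·2 + 1/8·3 + 1/4·2 + 1/16·4 + 1/16·4 = 2.625 bits.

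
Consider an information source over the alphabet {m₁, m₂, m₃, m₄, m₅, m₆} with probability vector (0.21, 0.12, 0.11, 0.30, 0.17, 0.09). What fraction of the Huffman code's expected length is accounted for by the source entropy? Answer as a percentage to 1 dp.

Entropy H = −Σ p log₂ p ≈ 2.4585 bits.
Huffman merges: 9/100+11/100→1/5; 3/25+17/100→29/100; 1/5+21/100→41/100; 29/100+3/10→59/100; 41/100+59/100→1. L = 249/100 ≈ 2.4900.
Efficiency = H/L = 2.4585/2.4900 = 98.7%.

98.7%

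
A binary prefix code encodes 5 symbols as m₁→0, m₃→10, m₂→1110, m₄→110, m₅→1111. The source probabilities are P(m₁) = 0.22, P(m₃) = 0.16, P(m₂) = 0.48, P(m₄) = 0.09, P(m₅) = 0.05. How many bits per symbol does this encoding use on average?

L̄ = Σ pᵢ·ℓᵢ = 0.22·1 + 0.16·2 + 0.48·4 + 0.09·3 + 0.05·4 = 2.93 bits/symbol.

2.93 bits/symbol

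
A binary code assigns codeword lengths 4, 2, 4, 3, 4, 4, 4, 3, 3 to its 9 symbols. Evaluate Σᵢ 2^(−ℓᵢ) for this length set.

With common denominator 2^4 = 16: Σ 2^(−ℓᵢ) = 1/16 + 4/16 + 1/16 + 2/16 + 1/16 + 1/16 + 1/16 + 2/16 + 2/16 = 15/16 = 0.9375.

0.9375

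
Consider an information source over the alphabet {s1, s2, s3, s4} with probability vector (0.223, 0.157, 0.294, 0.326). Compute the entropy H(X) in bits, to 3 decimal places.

H = −Σ pᵢ log₂ pᵢ.
−0.223·log₂(0.223) = 0.4828
−0.157·log₂(0.157) = 0.4194
−0.294·log₂(0.294) = 0.5192
−0.326·log₂(0.326) = 0.5272
Sum ≈ 1.9485 → 1.949 bits.

1.949 bits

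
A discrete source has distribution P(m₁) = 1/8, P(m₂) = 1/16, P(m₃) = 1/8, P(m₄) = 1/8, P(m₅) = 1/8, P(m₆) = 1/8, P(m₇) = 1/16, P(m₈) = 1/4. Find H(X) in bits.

Each probability is a power of 1/2, so log₂(1/p) is an integer.
H = Σ p·log₂(1/p) = 1/8·3 + 1/16·4 + 1/8·3 + 1/8·3 + 1/8·3 + 1/8·3 + 1/16·4 + 1/4·2 = 2.875 bits.

2.875 bits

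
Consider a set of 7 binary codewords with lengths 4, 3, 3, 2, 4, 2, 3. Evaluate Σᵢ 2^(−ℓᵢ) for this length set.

1

With common denominator 2^4 = 16: Σ 2^(−ℓᵢ) = 1/16 + 2/16 + 2/16 + 4/16 + 1/16 + 4/16 + 2/16 = 16/16 = 1.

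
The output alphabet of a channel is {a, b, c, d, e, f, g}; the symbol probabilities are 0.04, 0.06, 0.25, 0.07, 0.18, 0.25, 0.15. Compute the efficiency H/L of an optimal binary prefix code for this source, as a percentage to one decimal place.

98.6%

Entropy H = −Σ p log₂ p ≈ 2.5537 bits.
Huffman merges: 1/25+3/50→1/10; 7/100+1/10→17/100; 3/20+17/100→8/25; 9/50+1/4→43/100; 1/4+8/25→57/100; 43/100+57/100→1. L = 259/100 ≈ 2.5900.
Efficiency = H/L = 2.5537/2.5900 = 98.6%.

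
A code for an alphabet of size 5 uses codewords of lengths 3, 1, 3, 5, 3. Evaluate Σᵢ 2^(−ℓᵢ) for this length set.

0.90625

With common denominator 2^5 = 32: Σ 2^(−ℓᵢ) = 4/32 + 16/32 + 4/32 + 1/32 + 4/32 = 29/32 = 0.90625.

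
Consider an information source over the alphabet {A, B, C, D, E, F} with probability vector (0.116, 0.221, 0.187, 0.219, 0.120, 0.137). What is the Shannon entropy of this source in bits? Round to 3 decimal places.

2.534 bits

H = −Σ pᵢ log₂ pᵢ.
−0.116·log₂(0.116) = 0.3605
−0.221·log₂(0.221) = 0.4813
−0.187·log₂(0.187) = 0.4523
−0.219·log₂(0.219) = 0.4798
−0.120·log₂(0.120) = 0.3671
−0.137·log₂(0.137) = 0.3929
Sum ≈ 2.5339 → 2.534 bits.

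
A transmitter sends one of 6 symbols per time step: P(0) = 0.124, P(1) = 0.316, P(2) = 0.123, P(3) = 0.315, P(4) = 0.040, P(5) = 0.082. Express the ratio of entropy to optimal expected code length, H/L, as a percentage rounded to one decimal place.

Entropy H = −Σ p log₂ p ≈ 2.2771 bits.
Huffman merges: 1/25+41/500→61/500; 61/500+123/1000→49/200; 31/250+49/200→369/1000; 63/200+79/250→631/1000; 369/1000+631/1000→1. L = 2367/1000 ≈ 2.3670.
Efficiency = H/L = 2.2771/2.3670 = 96.2%.

96.2%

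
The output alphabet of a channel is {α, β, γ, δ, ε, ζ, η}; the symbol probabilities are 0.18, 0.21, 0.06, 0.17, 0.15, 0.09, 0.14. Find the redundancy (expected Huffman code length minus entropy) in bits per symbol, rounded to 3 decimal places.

0.043 bits

Entropy H = −Σ p log₂ p ≈ 2.7166 bits.
Huffman merges: 3/50+9/100→3/20; 7/50+3/20→29/100; 3/20+17/100→8/25; 9/50+21/100→39/100; 29/100+8/25→61/100; 39/100+61/100→1. L = 69/25 ≈ 2.7600.
L − H = 2.7600 − 2.7166 = 0.043 bits.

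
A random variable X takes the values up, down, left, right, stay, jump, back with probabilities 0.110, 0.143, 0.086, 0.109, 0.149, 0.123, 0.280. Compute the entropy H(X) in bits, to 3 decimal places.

2.700 bits

H = −Σ pᵢ log₂ pᵢ.
−0.110·log₂(0.110) = 0.3503
−0.143·log₂(0.143) = 0.4012
−0.086·log₂(0.086) = 0.3044
−0.109·log₂(0.109) = 0.3485
−0.149·log₂(0.149) = 0.4092
−0.123·log₂(0.123) = 0.3719
−0.280·log₂(0.280) = 0.5142
Sum ≈ 2.6998 → 2.700 bits.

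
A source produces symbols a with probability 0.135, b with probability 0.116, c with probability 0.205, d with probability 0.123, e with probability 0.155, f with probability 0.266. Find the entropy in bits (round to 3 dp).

2.516 bits

H = −Σ pᵢ log₂ pᵢ.
−0.135·log₂(0.135) = 0.3900
−0.116·log₂(0.116) = 0.3605
−0.205·log₂(0.205) = 0.4687
−0.123·log₂(0.123) = 0.3719
−0.155·log₂(0.155) = 0.4169
−0.266·log₂(0.266) = 0.5082
Sum ≈ 2.5162 → 2.516 bits.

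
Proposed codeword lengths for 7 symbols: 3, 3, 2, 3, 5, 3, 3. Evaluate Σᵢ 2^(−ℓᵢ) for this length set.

0.90625

With common denominator 2^5 = 32: Σ 2^(−ℓᵢ) = 4/32 + 4/32 + 8/32 + 4/32 + 1/32 + 4/32 + 4/32 = 29/32 = 0.90625.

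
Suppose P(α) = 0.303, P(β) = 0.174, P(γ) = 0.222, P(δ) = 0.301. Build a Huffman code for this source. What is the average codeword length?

2 bits/symbol

Repeatedly combine the two least-probable nodes; the expected code length is the sum of the merged weights.
merge 87/500 + 111/500 → 99/250
merge 301/1000 + 303/1000 → 151/250
merge 99/250 + 151/250 → 1
L = 99/250 + 151/250 + 1 = 2 bits/symbol.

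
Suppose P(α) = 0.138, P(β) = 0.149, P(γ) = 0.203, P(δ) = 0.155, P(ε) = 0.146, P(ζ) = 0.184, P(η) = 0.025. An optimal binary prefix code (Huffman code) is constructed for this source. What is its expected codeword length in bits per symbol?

2.776 bits/symbol

Repeatedly combine the two least-probable nodes; the expected code length is the sum of the merged weights.
merge 1/40 + 69/500 → 163/1000
merge 73/500 + 149/1000 → 59/200
merge 31/200 + 163/1000 → 159/500
merge 23/125 + 203/1000 → 387/1000
merge 59/200 + 159/500 → 613/1000
merge 387/1000 + 613/1000 → 1
L = 163/1000 + 59/200 + 159/500 + 387/1000 + 613/1000 + 1 = 347/125 = 2.776 bits/symbol.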